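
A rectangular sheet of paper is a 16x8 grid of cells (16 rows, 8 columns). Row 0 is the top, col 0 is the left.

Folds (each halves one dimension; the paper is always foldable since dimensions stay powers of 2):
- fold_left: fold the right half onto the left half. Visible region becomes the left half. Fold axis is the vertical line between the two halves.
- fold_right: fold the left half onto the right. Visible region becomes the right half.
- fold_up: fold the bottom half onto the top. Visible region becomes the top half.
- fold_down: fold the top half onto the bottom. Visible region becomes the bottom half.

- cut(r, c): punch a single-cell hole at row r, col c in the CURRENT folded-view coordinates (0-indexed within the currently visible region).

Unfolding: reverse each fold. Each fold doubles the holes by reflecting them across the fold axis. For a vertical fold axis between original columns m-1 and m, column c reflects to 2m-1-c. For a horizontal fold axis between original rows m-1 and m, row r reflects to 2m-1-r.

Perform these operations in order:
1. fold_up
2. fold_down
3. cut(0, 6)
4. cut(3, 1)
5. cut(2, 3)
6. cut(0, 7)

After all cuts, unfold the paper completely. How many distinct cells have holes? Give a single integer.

Answer: 16

Derivation:
Op 1 fold_up: fold axis h@8; visible region now rows[0,8) x cols[0,8) = 8x8
Op 2 fold_down: fold axis h@4; visible region now rows[4,8) x cols[0,8) = 4x8
Op 3 cut(0, 6): punch at orig (4,6); cuts so far [(4, 6)]; region rows[4,8) x cols[0,8) = 4x8
Op 4 cut(3, 1): punch at orig (7,1); cuts so far [(4, 6), (7, 1)]; region rows[4,8) x cols[0,8) = 4x8
Op 5 cut(2, 3): punch at orig (6,3); cuts so far [(4, 6), (6, 3), (7, 1)]; region rows[4,8) x cols[0,8) = 4x8
Op 6 cut(0, 7): punch at orig (4,7); cuts so far [(4, 6), (4, 7), (6, 3), (7, 1)]; region rows[4,8) x cols[0,8) = 4x8
Unfold 1 (reflect across h@4): 8 holes -> [(0, 1), (1, 3), (3, 6), (3, 7), (4, 6), (4, 7), (6, 3), (7, 1)]
Unfold 2 (reflect across h@8): 16 holes -> [(0, 1), (1, 3), (3, 6), (3, 7), (4, 6), (4, 7), (6, 3), (7, 1), (8, 1), (9, 3), (11, 6), (11, 7), (12, 6), (12, 7), (14, 3), (15, 1)]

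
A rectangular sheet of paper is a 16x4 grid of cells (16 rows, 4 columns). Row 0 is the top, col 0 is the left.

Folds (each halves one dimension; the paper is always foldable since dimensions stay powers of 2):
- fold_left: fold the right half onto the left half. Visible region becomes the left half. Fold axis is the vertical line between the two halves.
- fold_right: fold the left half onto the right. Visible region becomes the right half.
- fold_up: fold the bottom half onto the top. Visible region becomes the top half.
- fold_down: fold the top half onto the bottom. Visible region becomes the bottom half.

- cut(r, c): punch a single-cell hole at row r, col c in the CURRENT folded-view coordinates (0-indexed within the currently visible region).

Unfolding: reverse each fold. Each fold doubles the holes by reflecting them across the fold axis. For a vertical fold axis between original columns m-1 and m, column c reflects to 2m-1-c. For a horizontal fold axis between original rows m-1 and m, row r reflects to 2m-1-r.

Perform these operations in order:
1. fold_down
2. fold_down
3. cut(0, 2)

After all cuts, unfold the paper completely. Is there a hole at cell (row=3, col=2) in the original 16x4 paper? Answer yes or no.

Op 1 fold_down: fold axis h@8; visible region now rows[8,16) x cols[0,4) = 8x4
Op 2 fold_down: fold axis h@12; visible region now rows[12,16) x cols[0,4) = 4x4
Op 3 cut(0, 2): punch at orig (12,2); cuts so far [(12, 2)]; region rows[12,16) x cols[0,4) = 4x4
Unfold 1 (reflect across h@12): 2 holes -> [(11, 2), (12, 2)]
Unfold 2 (reflect across h@8): 4 holes -> [(3, 2), (4, 2), (11, 2), (12, 2)]
Holes: [(3, 2), (4, 2), (11, 2), (12, 2)]

Answer: yes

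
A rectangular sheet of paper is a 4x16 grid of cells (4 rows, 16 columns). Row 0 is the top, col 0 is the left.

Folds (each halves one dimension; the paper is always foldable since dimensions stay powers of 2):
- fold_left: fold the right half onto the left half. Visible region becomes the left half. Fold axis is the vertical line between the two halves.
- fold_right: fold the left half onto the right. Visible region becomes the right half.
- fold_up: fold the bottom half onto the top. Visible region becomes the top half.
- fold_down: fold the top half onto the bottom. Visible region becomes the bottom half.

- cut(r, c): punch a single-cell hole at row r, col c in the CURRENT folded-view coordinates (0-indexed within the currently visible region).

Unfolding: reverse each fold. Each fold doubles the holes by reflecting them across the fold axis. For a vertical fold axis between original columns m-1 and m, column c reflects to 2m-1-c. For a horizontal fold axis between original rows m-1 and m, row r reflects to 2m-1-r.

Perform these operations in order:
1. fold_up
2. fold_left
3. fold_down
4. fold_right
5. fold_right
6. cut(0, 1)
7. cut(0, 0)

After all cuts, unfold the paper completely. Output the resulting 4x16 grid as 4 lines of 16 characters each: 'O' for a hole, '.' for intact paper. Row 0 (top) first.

Answer: OOOOOOOOOOOOOOOO
OOOOOOOOOOOOOOOO
OOOOOOOOOOOOOOOO
OOOOOOOOOOOOOOOO

Derivation:
Op 1 fold_up: fold axis h@2; visible region now rows[0,2) x cols[0,16) = 2x16
Op 2 fold_left: fold axis v@8; visible region now rows[0,2) x cols[0,8) = 2x8
Op 3 fold_down: fold axis h@1; visible region now rows[1,2) x cols[0,8) = 1x8
Op 4 fold_right: fold axis v@4; visible region now rows[1,2) x cols[4,8) = 1x4
Op 5 fold_right: fold axis v@6; visible region now rows[1,2) x cols[6,8) = 1x2
Op 6 cut(0, 1): punch at orig (1,7); cuts so far [(1, 7)]; region rows[1,2) x cols[6,8) = 1x2
Op 7 cut(0, 0): punch at orig (1,6); cuts so far [(1, 6), (1, 7)]; region rows[1,2) x cols[6,8) = 1x2
Unfold 1 (reflect across v@6): 4 holes -> [(1, 4), (1, 5), (1, 6), (1, 7)]
Unfold 2 (reflect across v@4): 8 holes -> [(1, 0), (1, 1), (1, 2), (1, 3), (1, 4), (1, 5), (1, 6), (1, 7)]
Unfold 3 (reflect across h@1): 16 holes -> [(0, 0), (0, 1), (0, 2), (0, 3), (0, 4), (0, 5), (0, 6), (0, 7), (1, 0), (1, 1), (1, 2), (1, 3), (1, 4), (1, 5), (1, 6), (1, 7)]
Unfold 4 (reflect across v@8): 32 holes -> [(0, 0), (0, 1), (0, 2), (0, 3), (0, 4), (0, 5), (0, 6), (0, 7), (0, 8), (0, 9), (0, 10), (0, 11), (0, 12), (0, 13), (0, 14), (0, 15), (1, 0), (1, 1), (1, 2), (1, 3), (1, 4), (1, 5), (1, 6), (1, 7), (1, 8), (1, 9), (1, 10), (1, 11), (1, 12), (1, 13), (1, 14), (1, 15)]
Unfold 5 (reflect across h@2): 64 holes -> [(0, 0), (0, 1), (0, 2), (0, 3), (0, 4), (0, 5), (0, 6), (0, 7), (0, 8), (0, 9), (0, 10), (0, 11), (0, 12), (0, 13), (0, 14), (0, 15), (1, 0), (1, 1), (1, 2), (1, 3), (1, 4), (1, 5), (1, 6), (1, 7), (1, 8), (1, 9), (1, 10), (1, 11), (1, 12), (1, 13), (1, 14), (1, 15), (2, 0), (2, 1), (2, 2), (2, 3), (2, 4), (2, 5), (2, 6), (2, 7), (2, 8), (2, 9), (2, 10), (2, 11), (2, 12), (2, 13), (2, 14), (2, 15), (3, 0), (3, 1), (3, 2), (3, 3), (3, 4), (3, 5), (3, 6), (3, 7), (3, 8), (3, 9), (3, 10), (3, 11), (3, 12), (3, 13), (3, 14), (3, 15)]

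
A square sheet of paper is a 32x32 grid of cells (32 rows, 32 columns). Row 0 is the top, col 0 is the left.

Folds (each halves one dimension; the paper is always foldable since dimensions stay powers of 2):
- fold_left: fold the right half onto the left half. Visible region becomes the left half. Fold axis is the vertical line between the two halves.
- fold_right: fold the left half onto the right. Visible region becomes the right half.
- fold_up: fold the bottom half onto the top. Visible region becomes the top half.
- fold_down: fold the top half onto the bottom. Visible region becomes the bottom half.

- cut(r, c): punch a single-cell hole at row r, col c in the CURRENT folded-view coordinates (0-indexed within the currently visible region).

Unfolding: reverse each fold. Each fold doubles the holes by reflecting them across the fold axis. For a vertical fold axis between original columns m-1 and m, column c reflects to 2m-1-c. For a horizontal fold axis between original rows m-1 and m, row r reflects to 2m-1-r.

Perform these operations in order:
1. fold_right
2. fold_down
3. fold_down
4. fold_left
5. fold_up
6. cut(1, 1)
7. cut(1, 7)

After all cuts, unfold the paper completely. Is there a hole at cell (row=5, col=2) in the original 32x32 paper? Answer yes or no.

Answer: no

Derivation:
Op 1 fold_right: fold axis v@16; visible region now rows[0,32) x cols[16,32) = 32x16
Op 2 fold_down: fold axis h@16; visible region now rows[16,32) x cols[16,32) = 16x16
Op 3 fold_down: fold axis h@24; visible region now rows[24,32) x cols[16,32) = 8x16
Op 4 fold_left: fold axis v@24; visible region now rows[24,32) x cols[16,24) = 8x8
Op 5 fold_up: fold axis h@28; visible region now rows[24,28) x cols[16,24) = 4x8
Op 6 cut(1, 1): punch at orig (25,17); cuts so far [(25, 17)]; region rows[24,28) x cols[16,24) = 4x8
Op 7 cut(1, 7): punch at orig (25,23); cuts so far [(25, 17), (25, 23)]; region rows[24,28) x cols[16,24) = 4x8
Unfold 1 (reflect across h@28): 4 holes -> [(25, 17), (25, 23), (30, 17), (30, 23)]
Unfold 2 (reflect across v@24): 8 holes -> [(25, 17), (25, 23), (25, 24), (25, 30), (30, 17), (30, 23), (30, 24), (30, 30)]
Unfold 3 (reflect across h@24): 16 holes -> [(17, 17), (17, 23), (17, 24), (17, 30), (22, 17), (22, 23), (22, 24), (22, 30), (25, 17), (25, 23), (25, 24), (25, 30), (30, 17), (30, 23), (30, 24), (30, 30)]
Unfold 4 (reflect across h@16): 32 holes -> [(1, 17), (1, 23), (1, 24), (1, 30), (6, 17), (6, 23), (6, 24), (6, 30), (9, 17), (9, 23), (9, 24), (9, 30), (14, 17), (14, 23), (14, 24), (14, 30), (17, 17), (17, 23), (17, 24), (17, 30), (22, 17), (22, 23), (22, 24), (22, 30), (25, 17), (25, 23), (25, 24), (25, 30), (30, 17), (30, 23), (30, 24), (30, 30)]
Unfold 5 (reflect across v@16): 64 holes -> [(1, 1), (1, 7), (1, 8), (1, 14), (1, 17), (1, 23), (1, 24), (1, 30), (6, 1), (6, 7), (6, 8), (6, 14), (6, 17), (6, 23), (6, 24), (6, 30), (9, 1), (9, 7), (9, 8), (9, 14), (9, 17), (9, 23), (9, 24), (9, 30), (14, 1), (14, 7), (14, 8), (14, 14), (14, 17), (14, 23), (14, 24), (14, 30), (17, 1), (17, 7), (17, 8), (17, 14), (17, 17), (17, 23), (17, 24), (17, 30), (22, 1), (22, 7), (22, 8), (22, 14), (22, 17), (22, 23), (22, 24), (22, 30), (25, 1), (25, 7), (25, 8), (25, 14), (25, 17), (25, 23), (25, 24), (25, 30), (30, 1), (30, 7), (30, 8), (30, 14), (30, 17), (30, 23), (30, 24), (30, 30)]
Holes: [(1, 1), (1, 7), (1, 8), (1, 14), (1, 17), (1, 23), (1, 24), (1, 30), (6, 1), (6, 7), (6, 8), (6, 14), (6, 17), (6, 23), (6, 24), (6, 30), (9, 1), (9, 7), (9, 8), (9, 14), (9, 17), (9, 23), (9, 24), (9, 30), (14, 1), (14, 7), (14, 8), (14, 14), (14, 17), (14, 23), (14, 24), (14, 30), (17, 1), (17, 7), (17, 8), (17, 14), (17, 17), (17, 23), (17, 24), (17, 30), (22, 1), (22, 7), (22, 8), (22, 14), (22, 17), (22, 23), (22, 24), (22, 30), (25, 1), (25, 7), (25, 8), (25, 14), (25, 17), (25, 23), (25, 24), (25, 30), (30, 1), (30, 7), (30, 8), (30, 14), (30, 17), (30, 23), (30, 24), (30, 30)]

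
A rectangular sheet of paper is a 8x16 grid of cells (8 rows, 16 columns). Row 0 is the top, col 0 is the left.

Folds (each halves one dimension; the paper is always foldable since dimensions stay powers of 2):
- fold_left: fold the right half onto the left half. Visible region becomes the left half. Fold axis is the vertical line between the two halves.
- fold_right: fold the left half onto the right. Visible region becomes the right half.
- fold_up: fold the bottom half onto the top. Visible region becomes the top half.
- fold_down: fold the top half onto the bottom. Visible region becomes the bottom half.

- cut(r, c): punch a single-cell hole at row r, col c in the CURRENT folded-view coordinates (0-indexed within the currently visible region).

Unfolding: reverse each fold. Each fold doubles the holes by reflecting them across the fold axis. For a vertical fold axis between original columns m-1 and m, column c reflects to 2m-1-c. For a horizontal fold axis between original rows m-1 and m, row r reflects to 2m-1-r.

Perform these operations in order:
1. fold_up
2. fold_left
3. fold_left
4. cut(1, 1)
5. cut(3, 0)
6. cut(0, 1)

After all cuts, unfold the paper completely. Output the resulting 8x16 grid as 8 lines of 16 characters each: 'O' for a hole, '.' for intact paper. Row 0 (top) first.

Answer: .O....O..O....O.
.O....O..O....O.
................
O......OO......O
O......OO......O
................
.O....O..O....O.
.O....O..O....O.

Derivation:
Op 1 fold_up: fold axis h@4; visible region now rows[0,4) x cols[0,16) = 4x16
Op 2 fold_left: fold axis v@8; visible region now rows[0,4) x cols[0,8) = 4x8
Op 3 fold_left: fold axis v@4; visible region now rows[0,4) x cols[0,4) = 4x4
Op 4 cut(1, 1): punch at orig (1,1); cuts so far [(1, 1)]; region rows[0,4) x cols[0,4) = 4x4
Op 5 cut(3, 0): punch at orig (3,0); cuts so far [(1, 1), (3, 0)]; region rows[0,4) x cols[0,4) = 4x4
Op 6 cut(0, 1): punch at orig (0,1); cuts so far [(0, 1), (1, 1), (3, 0)]; region rows[0,4) x cols[0,4) = 4x4
Unfold 1 (reflect across v@4): 6 holes -> [(0, 1), (0, 6), (1, 1), (1, 6), (3, 0), (3, 7)]
Unfold 2 (reflect across v@8): 12 holes -> [(0, 1), (0, 6), (0, 9), (0, 14), (1, 1), (1, 6), (1, 9), (1, 14), (3, 0), (3, 7), (3, 8), (3, 15)]
Unfold 3 (reflect across h@4): 24 holes -> [(0, 1), (0, 6), (0, 9), (0, 14), (1, 1), (1, 6), (1, 9), (1, 14), (3, 0), (3, 7), (3, 8), (3, 15), (4, 0), (4, 7), (4, 8), (4, 15), (6, 1), (6, 6), (6, 9), (6, 14), (7, 1), (7, 6), (7, 9), (7, 14)]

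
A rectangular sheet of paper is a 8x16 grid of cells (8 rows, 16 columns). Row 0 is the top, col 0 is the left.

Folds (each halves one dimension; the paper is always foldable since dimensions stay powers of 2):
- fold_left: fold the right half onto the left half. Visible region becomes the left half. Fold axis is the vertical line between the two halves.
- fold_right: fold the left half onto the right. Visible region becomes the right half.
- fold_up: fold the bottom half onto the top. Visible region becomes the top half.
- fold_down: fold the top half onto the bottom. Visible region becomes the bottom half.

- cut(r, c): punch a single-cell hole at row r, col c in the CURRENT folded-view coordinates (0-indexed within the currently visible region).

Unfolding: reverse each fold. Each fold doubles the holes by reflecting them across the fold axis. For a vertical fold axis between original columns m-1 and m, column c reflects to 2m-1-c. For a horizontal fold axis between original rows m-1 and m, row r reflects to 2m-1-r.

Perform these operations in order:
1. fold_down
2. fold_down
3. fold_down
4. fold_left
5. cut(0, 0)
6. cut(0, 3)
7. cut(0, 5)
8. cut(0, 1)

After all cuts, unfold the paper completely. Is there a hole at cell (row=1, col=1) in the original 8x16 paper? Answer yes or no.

Op 1 fold_down: fold axis h@4; visible region now rows[4,8) x cols[0,16) = 4x16
Op 2 fold_down: fold axis h@6; visible region now rows[6,8) x cols[0,16) = 2x16
Op 3 fold_down: fold axis h@7; visible region now rows[7,8) x cols[0,16) = 1x16
Op 4 fold_left: fold axis v@8; visible region now rows[7,8) x cols[0,8) = 1x8
Op 5 cut(0, 0): punch at orig (7,0); cuts so far [(7, 0)]; region rows[7,8) x cols[0,8) = 1x8
Op 6 cut(0, 3): punch at orig (7,3); cuts so far [(7, 0), (7, 3)]; region rows[7,8) x cols[0,8) = 1x8
Op 7 cut(0, 5): punch at orig (7,5); cuts so far [(7, 0), (7, 3), (7, 5)]; region rows[7,8) x cols[0,8) = 1x8
Op 8 cut(0, 1): punch at orig (7,1); cuts so far [(7, 0), (7, 1), (7, 3), (7, 5)]; region rows[7,8) x cols[0,8) = 1x8
Unfold 1 (reflect across v@8): 8 holes -> [(7, 0), (7, 1), (7, 3), (7, 5), (7, 10), (7, 12), (7, 14), (7, 15)]
Unfold 2 (reflect across h@7): 16 holes -> [(6, 0), (6, 1), (6, 3), (6, 5), (6, 10), (6, 12), (6, 14), (6, 15), (7, 0), (7, 1), (7, 3), (7, 5), (7, 10), (7, 12), (7, 14), (7, 15)]
Unfold 3 (reflect across h@6): 32 holes -> [(4, 0), (4, 1), (4, 3), (4, 5), (4, 10), (4, 12), (4, 14), (4, 15), (5, 0), (5, 1), (5, 3), (5, 5), (5, 10), (5, 12), (5, 14), (5, 15), (6, 0), (6, 1), (6, 3), (6, 5), (6, 10), (6, 12), (6, 14), (6, 15), (7, 0), (7, 1), (7, 3), (7, 5), (7, 10), (7, 12), (7, 14), (7, 15)]
Unfold 4 (reflect across h@4): 64 holes -> [(0, 0), (0, 1), (0, 3), (0, 5), (0, 10), (0, 12), (0, 14), (0, 15), (1, 0), (1, 1), (1, 3), (1, 5), (1, 10), (1, 12), (1, 14), (1, 15), (2, 0), (2, 1), (2, 3), (2, 5), (2, 10), (2, 12), (2, 14), (2, 15), (3, 0), (3, 1), (3, 3), (3, 5), (3, 10), (3, 12), (3, 14), (3, 15), (4, 0), (4, 1), (4, 3), (4, 5), (4, 10), (4, 12), (4, 14), (4, 15), (5, 0), (5, 1), (5, 3), (5, 5), (5, 10), (5, 12), (5, 14), (5, 15), (6, 0), (6, 1), (6, 3), (6, 5), (6, 10), (6, 12), (6, 14), (6, 15), (7, 0), (7, 1), (7, 3), (7, 5), (7, 10), (7, 12), (7, 14), (7, 15)]
Holes: [(0, 0), (0, 1), (0, 3), (0, 5), (0, 10), (0, 12), (0, 14), (0, 15), (1, 0), (1, 1), (1, 3), (1, 5), (1, 10), (1, 12), (1, 14), (1, 15), (2, 0), (2, 1), (2, 3), (2, 5), (2, 10), (2, 12), (2, 14), (2, 15), (3, 0), (3, 1), (3, 3), (3, 5), (3, 10), (3, 12), (3, 14), (3, 15), (4, 0), (4, 1), (4, 3), (4, 5), (4, 10), (4, 12), (4, 14), (4, 15), (5, 0), (5, 1), (5, 3), (5, 5), (5, 10), (5, 12), (5, 14), (5, 15), (6, 0), (6, 1), (6, 3), (6, 5), (6, 10), (6, 12), (6, 14), (6, 15), (7, 0), (7, 1), (7, 3), (7, 5), (7, 10), (7, 12), (7, 14), (7, 15)]

Answer: yes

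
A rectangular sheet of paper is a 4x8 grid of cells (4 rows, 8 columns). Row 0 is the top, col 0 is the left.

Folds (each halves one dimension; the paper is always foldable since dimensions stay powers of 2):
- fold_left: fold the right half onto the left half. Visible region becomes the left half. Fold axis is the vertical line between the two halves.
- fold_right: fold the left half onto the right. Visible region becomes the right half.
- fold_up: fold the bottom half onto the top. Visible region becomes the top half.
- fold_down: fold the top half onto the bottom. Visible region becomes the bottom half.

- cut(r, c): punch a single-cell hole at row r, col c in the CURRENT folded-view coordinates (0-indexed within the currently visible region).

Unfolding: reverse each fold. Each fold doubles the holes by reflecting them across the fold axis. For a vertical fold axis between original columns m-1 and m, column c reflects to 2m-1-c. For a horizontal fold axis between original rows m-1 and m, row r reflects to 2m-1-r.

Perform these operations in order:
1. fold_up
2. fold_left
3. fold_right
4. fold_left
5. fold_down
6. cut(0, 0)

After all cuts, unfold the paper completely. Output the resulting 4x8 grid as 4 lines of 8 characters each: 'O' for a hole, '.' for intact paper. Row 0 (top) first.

Answer: OOOOOOOO
OOOOOOOO
OOOOOOOO
OOOOOOOO

Derivation:
Op 1 fold_up: fold axis h@2; visible region now rows[0,2) x cols[0,8) = 2x8
Op 2 fold_left: fold axis v@4; visible region now rows[0,2) x cols[0,4) = 2x4
Op 3 fold_right: fold axis v@2; visible region now rows[0,2) x cols[2,4) = 2x2
Op 4 fold_left: fold axis v@3; visible region now rows[0,2) x cols[2,3) = 2x1
Op 5 fold_down: fold axis h@1; visible region now rows[1,2) x cols[2,3) = 1x1
Op 6 cut(0, 0): punch at orig (1,2); cuts so far [(1, 2)]; region rows[1,2) x cols[2,3) = 1x1
Unfold 1 (reflect across h@1): 2 holes -> [(0, 2), (1, 2)]
Unfold 2 (reflect across v@3): 4 holes -> [(0, 2), (0, 3), (1, 2), (1, 3)]
Unfold 3 (reflect across v@2): 8 holes -> [(0, 0), (0, 1), (0, 2), (0, 3), (1, 0), (1, 1), (1, 2), (1, 3)]
Unfold 4 (reflect across v@4): 16 holes -> [(0, 0), (0, 1), (0, 2), (0, 3), (0, 4), (0, 5), (0, 6), (0, 7), (1, 0), (1, 1), (1, 2), (1, 3), (1, 4), (1, 5), (1, 6), (1, 7)]
Unfold 5 (reflect across h@2): 32 holes -> [(0, 0), (0, 1), (0, 2), (0, 3), (0, 4), (0, 5), (0, 6), (0, 7), (1, 0), (1, 1), (1, 2), (1, 3), (1, 4), (1, 5), (1, 6), (1, 7), (2, 0), (2, 1), (2, 2), (2, 3), (2, 4), (2, 5), (2, 6), (2, 7), (3, 0), (3, 1), (3, 2), (3, 3), (3, 4), (3, 5), (3, 6), (3, 7)]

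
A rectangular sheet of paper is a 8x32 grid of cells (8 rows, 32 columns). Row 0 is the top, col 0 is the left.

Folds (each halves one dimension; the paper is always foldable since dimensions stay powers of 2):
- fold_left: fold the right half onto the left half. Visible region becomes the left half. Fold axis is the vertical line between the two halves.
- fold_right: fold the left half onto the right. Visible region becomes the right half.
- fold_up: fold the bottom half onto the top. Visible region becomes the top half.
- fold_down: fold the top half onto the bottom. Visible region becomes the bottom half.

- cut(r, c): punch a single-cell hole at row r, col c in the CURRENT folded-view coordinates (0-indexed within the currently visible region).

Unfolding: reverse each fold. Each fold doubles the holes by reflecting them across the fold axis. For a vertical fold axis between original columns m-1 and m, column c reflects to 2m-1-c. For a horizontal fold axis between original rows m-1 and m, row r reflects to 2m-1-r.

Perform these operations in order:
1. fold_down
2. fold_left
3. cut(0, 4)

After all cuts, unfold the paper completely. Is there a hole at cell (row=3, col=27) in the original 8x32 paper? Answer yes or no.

Answer: yes

Derivation:
Op 1 fold_down: fold axis h@4; visible region now rows[4,8) x cols[0,32) = 4x32
Op 2 fold_left: fold axis v@16; visible region now rows[4,8) x cols[0,16) = 4x16
Op 3 cut(0, 4): punch at orig (4,4); cuts so far [(4, 4)]; region rows[4,8) x cols[0,16) = 4x16
Unfold 1 (reflect across v@16): 2 holes -> [(4, 4), (4, 27)]
Unfold 2 (reflect across h@4): 4 holes -> [(3, 4), (3, 27), (4, 4), (4, 27)]
Holes: [(3, 4), (3, 27), (4, 4), (4, 27)]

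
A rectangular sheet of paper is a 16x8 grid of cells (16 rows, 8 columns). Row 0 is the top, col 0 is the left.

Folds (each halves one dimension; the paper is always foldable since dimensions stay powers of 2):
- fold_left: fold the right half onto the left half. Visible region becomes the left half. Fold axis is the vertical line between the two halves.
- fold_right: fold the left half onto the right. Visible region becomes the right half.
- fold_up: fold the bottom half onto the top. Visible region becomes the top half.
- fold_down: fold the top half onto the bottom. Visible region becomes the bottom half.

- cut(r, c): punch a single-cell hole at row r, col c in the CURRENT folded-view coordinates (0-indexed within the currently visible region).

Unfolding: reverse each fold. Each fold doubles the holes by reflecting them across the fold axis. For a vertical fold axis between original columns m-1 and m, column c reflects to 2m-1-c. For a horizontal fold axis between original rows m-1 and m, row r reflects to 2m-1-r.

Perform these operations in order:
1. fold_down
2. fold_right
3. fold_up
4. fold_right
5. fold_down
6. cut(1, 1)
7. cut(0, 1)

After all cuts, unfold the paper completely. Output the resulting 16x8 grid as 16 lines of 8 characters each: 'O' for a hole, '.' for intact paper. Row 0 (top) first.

Op 1 fold_down: fold axis h@8; visible region now rows[8,16) x cols[0,8) = 8x8
Op 2 fold_right: fold axis v@4; visible region now rows[8,16) x cols[4,8) = 8x4
Op 3 fold_up: fold axis h@12; visible region now rows[8,12) x cols[4,8) = 4x4
Op 4 fold_right: fold axis v@6; visible region now rows[8,12) x cols[6,8) = 4x2
Op 5 fold_down: fold axis h@10; visible region now rows[10,12) x cols[6,8) = 2x2
Op 6 cut(1, 1): punch at orig (11,7); cuts so far [(11, 7)]; region rows[10,12) x cols[6,8) = 2x2
Op 7 cut(0, 1): punch at orig (10,7); cuts so far [(10, 7), (11, 7)]; region rows[10,12) x cols[6,8) = 2x2
Unfold 1 (reflect across h@10): 4 holes -> [(8, 7), (9, 7), (10, 7), (11, 7)]
Unfold 2 (reflect across v@6): 8 holes -> [(8, 4), (8, 7), (9, 4), (9, 7), (10, 4), (10, 7), (11, 4), (11, 7)]
Unfold 3 (reflect across h@12): 16 holes -> [(8, 4), (8, 7), (9, 4), (9, 7), (10, 4), (10, 7), (11, 4), (11, 7), (12, 4), (12, 7), (13, 4), (13, 7), (14, 4), (14, 7), (15, 4), (15, 7)]
Unfold 4 (reflect across v@4): 32 holes -> [(8, 0), (8, 3), (8, 4), (8, 7), (9, 0), (9, 3), (9, 4), (9, 7), (10, 0), (10, 3), (10, 4), (10, 7), (11, 0), (11, 3), (11, 4), (11, 7), (12, 0), (12, 3), (12, 4), (12, 7), (13, 0), (13, 3), (13, 4), (13, 7), (14, 0), (14, 3), (14, 4), (14, 7), (15, 0), (15, 3), (15, 4), (15, 7)]
Unfold 5 (reflect across h@8): 64 holes -> [(0, 0), (0, 3), (0, 4), (0, 7), (1, 0), (1, 3), (1, 4), (1, 7), (2, 0), (2, 3), (2, 4), (2, 7), (3, 0), (3, 3), (3, 4), (3, 7), (4, 0), (4, 3), (4, 4), (4, 7), (5, 0), (5, 3), (5, 4), (5, 7), (6, 0), (6, 3), (6, 4), (6, 7), (7, 0), (7, 3), (7, 4), (7, 7), (8, 0), (8, 3), (8, 4), (8, 7), (9, 0), (9, 3), (9, 4), (9, 7), (10, 0), (10, 3), (10, 4), (10, 7), (11, 0), (11, 3), (11, 4), (11, 7), (12, 0), (12, 3), (12, 4), (12, 7), (13, 0), (13, 3), (13, 4), (13, 7), (14, 0), (14, 3), (14, 4), (14, 7), (15, 0), (15, 3), (15, 4), (15, 7)]

Answer: O..OO..O
O..OO..O
O..OO..O
O..OO..O
O..OO..O
O..OO..O
O..OO..O
O..OO..O
O..OO..O
O..OO..O
O..OO..O
O..OO..O
O..OO..O
O..OO..O
O..OO..O
O..OO..O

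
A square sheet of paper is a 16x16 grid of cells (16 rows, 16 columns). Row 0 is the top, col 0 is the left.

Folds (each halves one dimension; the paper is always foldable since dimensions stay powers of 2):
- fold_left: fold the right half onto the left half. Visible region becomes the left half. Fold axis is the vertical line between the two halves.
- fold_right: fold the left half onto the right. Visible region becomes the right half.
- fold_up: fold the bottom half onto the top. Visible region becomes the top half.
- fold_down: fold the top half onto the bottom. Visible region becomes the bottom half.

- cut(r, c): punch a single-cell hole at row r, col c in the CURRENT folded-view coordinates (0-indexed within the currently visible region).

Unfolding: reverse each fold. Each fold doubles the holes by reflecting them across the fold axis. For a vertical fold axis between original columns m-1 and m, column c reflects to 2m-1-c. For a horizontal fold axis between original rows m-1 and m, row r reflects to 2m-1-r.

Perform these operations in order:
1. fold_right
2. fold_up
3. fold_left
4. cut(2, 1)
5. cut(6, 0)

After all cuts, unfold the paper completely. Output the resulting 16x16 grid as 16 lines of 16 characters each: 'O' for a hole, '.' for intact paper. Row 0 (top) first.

Op 1 fold_right: fold axis v@8; visible region now rows[0,16) x cols[8,16) = 16x8
Op 2 fold_up: fold axis h@8; visible region now rows[0,8) x cols[8,16) = 8x8
Op 3 fold_left: fold axis v@12; visible region now rows[0,8) x cols[8,12) = 8x4
Op 4 cut(2, 1): punch at orig (2,9); cuts so far [(2, 9)]; region rows[0,8) x cols[8,12) = 8x4
Op 5 cut(6, 0): punch at orig (6,8); cuts so far [(2, 9), (6, 8)]; region rows[0,8) x cols[8,12) = 8x4
Unfold 1 (reflect across v@12): 4 holes -> [(2, 9), (2, 14), (6, 8), (6, 15)]
Unfold 2 (reflect across h@8): 8 holes -> [(2, 9), (2, 14), (6, 8), (6, 15), (9, 8), (9, 15), (13, 9), (13, 14)]
Unfold 3 (reflect across v@8): 16 holes -> [(2, 1), (2, 6), (2, 9), (2, 14), (6, 0), (6, 7), (6, 8), (6, 15), (9, 0), (9, 7), (9, 8), (9, 15), (13, 1), (13, 6), (13, 9), (13, 14)]

Answer: ................
................
.O....O..O....O.
................
................
................
O......OO......O
................
................
O......OO......O
................
................
................
.O....O..O....O.
................
................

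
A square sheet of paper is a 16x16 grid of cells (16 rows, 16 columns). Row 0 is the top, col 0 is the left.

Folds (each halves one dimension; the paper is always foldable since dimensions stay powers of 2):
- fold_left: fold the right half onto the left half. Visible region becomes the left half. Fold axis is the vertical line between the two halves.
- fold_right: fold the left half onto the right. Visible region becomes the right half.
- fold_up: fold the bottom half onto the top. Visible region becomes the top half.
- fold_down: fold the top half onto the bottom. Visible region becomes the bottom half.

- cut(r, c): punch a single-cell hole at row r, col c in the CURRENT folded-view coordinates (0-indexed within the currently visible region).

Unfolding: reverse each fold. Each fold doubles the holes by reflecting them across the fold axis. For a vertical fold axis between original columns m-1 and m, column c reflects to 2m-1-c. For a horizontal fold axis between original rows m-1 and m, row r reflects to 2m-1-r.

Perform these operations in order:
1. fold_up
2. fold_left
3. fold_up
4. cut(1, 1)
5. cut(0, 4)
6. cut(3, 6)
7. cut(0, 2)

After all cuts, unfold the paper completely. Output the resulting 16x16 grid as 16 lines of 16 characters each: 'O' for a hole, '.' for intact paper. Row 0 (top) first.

Answer: ..O.O......O.O..
.O............O.
................
......O..O......
......O..O......
................
.O............O.
..O.O......O.O..
..O.O......O.O..
.O............O.
................
......O..O......
......O..O......
................
.O............O.
..O.O......O.O..

Derivation:
Op 1 fold_up: fold axis h@8; visible region now rows[0,8) x cols[0,16) = 8x16
Op 2 fold_left: fold axis v@8; visible region now rows[0,8) x cols[0,8) = 8x8
Op 3 fold_up: fold axis h@4; visible region now rows[0,4) x cols[0,8) = 4x8
Op 4 cut(1, 1): punch at orig (1,1); cuts so far [(1, 1)]; region rows[0,4) x cols[0,8) = 4x8
Op 5 cut(0, 4): punch at orig (0,4); cuts so far [(0, 4), (1, 1)]; region rows[0,4) x cols[0,8) = 4x8
Op 6 cut(3, 6): punch at orig (3,6); cuts so far [(0, 4), (1, 1), (3, 6)]; region rows[0,4) x cols[0,8) = 4x8
Op 7 cut(0, 2): punch at orig (0,2); cuts so far [(0, 2), (0, 4), (1, 1), (3, 6)]; region rows[0,4) x cols[0,8) = 4x8
Unfold 1 (reflect across h@4): 8 holes -> [(0, 2), (0, 4), (1, 1), (3, 6), (4, 6), (6, 1), (7, 2), (7, 4)]
Unfold 2 (reflect across v@8): 16 holes -> [(0, 2), (0, 4), (0, 11), (0, 13), (1, 1), (1, 14), (3, 6), (3, 9), (4, 6), (4, 9), (6, 1), (6, 14), (7, 2), (7, 4), (7, 11), (7, 13)]
Unfold 3 (reflect across h@8): 32 holes -> [(0, 2), (0, 4), (0, 11), (0, 13), (1, 1), (1, 14), (3, 6), (3, 9), (4, 6), (4, 9), (6, 1), (6, 14), (7, 2), (7, 4), (7, 11), (7, 13), (8, 2), (8, 4), (8, 11), (8, 13), (9, 1), (9, 14), (11, 6), (11, 9), (12, 6), (12, 9), (14, 1), (14, 14), (15, 2), (15, 4), (15, 11), (15, 13)]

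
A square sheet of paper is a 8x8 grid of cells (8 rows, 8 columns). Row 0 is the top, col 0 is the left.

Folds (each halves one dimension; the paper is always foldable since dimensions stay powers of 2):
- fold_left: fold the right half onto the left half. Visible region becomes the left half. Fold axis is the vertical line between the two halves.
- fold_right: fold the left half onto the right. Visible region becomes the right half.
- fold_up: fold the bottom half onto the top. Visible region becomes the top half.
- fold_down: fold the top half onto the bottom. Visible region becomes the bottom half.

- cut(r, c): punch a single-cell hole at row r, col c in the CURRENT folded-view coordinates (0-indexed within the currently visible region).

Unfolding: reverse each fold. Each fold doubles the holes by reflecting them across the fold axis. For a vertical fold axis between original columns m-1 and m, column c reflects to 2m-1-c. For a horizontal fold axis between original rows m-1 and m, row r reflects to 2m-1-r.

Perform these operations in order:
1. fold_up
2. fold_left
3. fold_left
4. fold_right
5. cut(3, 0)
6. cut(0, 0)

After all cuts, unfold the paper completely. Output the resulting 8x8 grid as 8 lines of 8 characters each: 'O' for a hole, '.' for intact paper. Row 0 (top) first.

Answer: OOOOOOOO
........
........
OOOOOOOO
OOOOOOOO
........
........
OOOOOOOO

Derivation:
Op 1 fold_up: fold axis h@4; visible region now rows[0,4) x cols[0,8) = 4x8
Op 2 fold_left: fold axis v@4; visible region now rows[0,4) x cols[0,4) = 4x4
Op 3 fold_left: fold axis v@2; visible region now rows[0,4) x cols[0,2) = 4x2
Op 4 fold_right: fold axis v@1; visible region now rows[0,4) x cols[1,2) = 4x1
Op 5 cut(3, 0): punch at orig (3,1); cuts so far [(3, 1)]; region rows[0,4) x cols[1,2) = 4x1
Op 6 cut(0, 0): punch at orig (0,1); cuts so far [(0, 1), (3, 1)]; region rows[0,4) x cols[1,2) = 4x1
Unfold 1 (reflect across v@1): 4 holes -> [(0, 0), (0, 1), (3, 0), (3, 1)]
Unfold 2 (reflect across v@2): 8 holes -> [(0, 0), (0, 1), (0, 2), (0, 3), (3, 0), (3, 1), (3, 2), (3, 3)]
Unfold 3 (reflect across v@4): 16 holes -> [(0, 0), (0, 1), (0, 2), (0, 3), (0, 4), (0, 5), (0, 6), (0, 7), (3, 0), (3, 1), (3, 2), (3, 3), (3, 4), (3, 5), (3, 6), (3, 7)]
Unfold 4 (reflect across h@4): 32 holes -> [(0, 0), (0, 1), (0, 2), (0, 3), (0, 4), (0, 5), (0, 6), (0, 7), (3, 0), (3, 1), (3, 2), (3, 3), (3, 4), (3, 5), (3, 6), (3, 7), (4, 0), (4, 1), (4, 2), (4, 3), (4, 4), (4, 5), (4, 6), (4, 7), (7, 0), (7, 1), (7, 2), (7, 3), (7, 4), (7, 5), (7, 6), (7, 7)]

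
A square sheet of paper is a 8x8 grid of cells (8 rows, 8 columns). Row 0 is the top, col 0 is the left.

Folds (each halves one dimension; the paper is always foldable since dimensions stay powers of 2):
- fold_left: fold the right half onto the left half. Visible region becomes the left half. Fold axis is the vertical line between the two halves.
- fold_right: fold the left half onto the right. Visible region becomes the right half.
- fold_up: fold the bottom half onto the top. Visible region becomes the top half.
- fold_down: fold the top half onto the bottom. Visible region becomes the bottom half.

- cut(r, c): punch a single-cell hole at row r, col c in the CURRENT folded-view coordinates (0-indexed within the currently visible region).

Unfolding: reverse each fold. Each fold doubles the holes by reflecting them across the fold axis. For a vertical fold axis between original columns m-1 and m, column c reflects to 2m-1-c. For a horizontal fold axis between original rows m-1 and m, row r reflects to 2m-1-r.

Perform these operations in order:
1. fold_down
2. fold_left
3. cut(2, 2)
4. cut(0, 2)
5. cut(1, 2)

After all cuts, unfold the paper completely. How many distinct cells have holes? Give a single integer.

Answer: 12

Derivation:
Op 1 fold_down: fold axis h@4; visible region now rows[4,8) x cols[0,8) = 4x8
Op 2 fold_left: fold axis v@4; visible region now rows[4,8) x cols[0,4) = 4x4
Op 3 cut(2, 2): punch at orig (6,2); cuts so far [(6, 2)]; region rows[4,8) x cols[0,4) = 4x4
Op 4 cut(0, 2): punch at orig (4,2); cuts so far [(4, 2), (6, 2)]; region rows[4,8) x cols[0,4) = 4x4
Op 5 cut(1, 2): punch at orig (5,2); cuts so far [(4, 2), (5, 2), (6, 2)]; region rows[4,8) x cols[0,4) = 4x4
Unfold 1 (reflect across v@4): 6 holes -> [(4, 2), (4, 5), (5, 2), (5, 5), (6, 2), (6, 5)]
Unfold 2 (reflect across h@4): 12 holes -> [(1, 2), (1, 5), (2, 2), (2, 5), (3, 2), (3, 5), (4, 2), (4, 5), (5, 2), (5, 5), (6, 2), (6, 5)]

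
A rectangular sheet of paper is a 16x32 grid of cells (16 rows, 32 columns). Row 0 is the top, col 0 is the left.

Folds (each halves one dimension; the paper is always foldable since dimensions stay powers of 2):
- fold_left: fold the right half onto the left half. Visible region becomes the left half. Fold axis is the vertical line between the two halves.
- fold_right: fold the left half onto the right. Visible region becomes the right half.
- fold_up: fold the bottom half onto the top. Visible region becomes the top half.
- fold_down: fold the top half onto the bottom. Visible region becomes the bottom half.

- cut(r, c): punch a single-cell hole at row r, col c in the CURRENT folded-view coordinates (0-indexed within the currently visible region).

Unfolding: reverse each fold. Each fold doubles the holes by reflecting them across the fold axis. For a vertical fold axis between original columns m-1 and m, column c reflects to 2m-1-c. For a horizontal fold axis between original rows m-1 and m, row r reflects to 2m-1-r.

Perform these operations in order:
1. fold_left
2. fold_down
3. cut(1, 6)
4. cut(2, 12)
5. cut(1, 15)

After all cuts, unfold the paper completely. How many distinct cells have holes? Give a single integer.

Op 1 fold_left: fold axis v@16; visible region now rows[0,16) x cols[0,16) = 16x16
Op 2 fold_down: fold axis h@8; visible region now rows[8,16) x cols[0,16) = 8x16
Op 3 cut(1, 6): punch at orig (9,6); cuts so far [(9, 6)]; region rows[8,16) x cols[0,16) = 8x16
Op 4 cut(2, 12): punch at orig (10,12); cuts so far [(9, 6), (10, 12)]; region rows[8,16) x cols[0,16) = 8x16
Op 5 cut(1, 15): punch at orig (9,15); cuts so far [(9, 6), (9, 15), (10, 12)]; region rows[8,16) x cols[0,16) = 8x16
Unfold 1 (reflect across h@8): 6 holes -> [(5, 12), (6, 6), (6, 15), (9, 6), (9, 15), (10, 12)]
Unfold 2 (reflect across v@16): 12 holes -> [(5, 12), (5, 19), (6, 6), (6, 15), (6, 16), (6, 25), (9, 6), (9, 15), (9, 16), (9, 25), (10, 12), (10, 19)]

Answer: 12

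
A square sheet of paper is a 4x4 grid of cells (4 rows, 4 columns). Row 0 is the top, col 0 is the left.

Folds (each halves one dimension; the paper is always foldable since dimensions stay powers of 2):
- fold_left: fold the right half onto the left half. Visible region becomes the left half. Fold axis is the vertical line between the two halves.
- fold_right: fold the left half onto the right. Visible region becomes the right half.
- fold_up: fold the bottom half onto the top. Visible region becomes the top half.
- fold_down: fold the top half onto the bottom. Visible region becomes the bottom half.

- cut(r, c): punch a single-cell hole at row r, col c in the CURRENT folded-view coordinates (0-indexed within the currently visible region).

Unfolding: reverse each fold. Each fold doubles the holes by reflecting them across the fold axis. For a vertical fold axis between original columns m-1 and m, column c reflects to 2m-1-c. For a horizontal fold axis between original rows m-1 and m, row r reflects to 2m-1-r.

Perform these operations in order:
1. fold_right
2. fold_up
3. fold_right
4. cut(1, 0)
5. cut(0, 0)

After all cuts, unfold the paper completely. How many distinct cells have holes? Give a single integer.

Op 1 fold_right: fold axis v@2; visible region now rows[0,4) x cols[2,4) = 4x2
Op 2 fold_up: fold axis h@2; visible region now rows[0,2) x cols[2,4) = 2x2
Op 3 fold_right: fold axis v@3; visible region now rows[0,2) x cols[3,4) = 2x1
Op 4 cut(1, 0): punch at orig (1,3); cuts so far [(1, 3)]; region rows[0,2) x cols[3,4) = 2x1
Op 5 cut(0, 0): punch at orig (0,3); cuts so far [(0, 3), (1, 3)]; region rows[0,2) x cols[3,4) = 2x1
Unfold 1 (reflect across v@3): 4 holes -> [(0, 2), (0, 3), (1, 2), (1, 3)]
Unfold 2 (reflect across h@2): 8 holes -> [(0, 2), (0, 3), (1, 2), (1, 3), (2, 2), (2, 3), (3, 2), (3, 3)]
Unfold 3 (reflect across v@2): 16 holes -> [(0, 0), (0, 1), (0, 2), (0, 3), (1, 0), (1, 1), (1, 2), (1, 3), (2, 0), (2, 1), (2, 2), (2, 3), (3, 0), (3, 1), (3, 2), (3, 3)]

Answer: 16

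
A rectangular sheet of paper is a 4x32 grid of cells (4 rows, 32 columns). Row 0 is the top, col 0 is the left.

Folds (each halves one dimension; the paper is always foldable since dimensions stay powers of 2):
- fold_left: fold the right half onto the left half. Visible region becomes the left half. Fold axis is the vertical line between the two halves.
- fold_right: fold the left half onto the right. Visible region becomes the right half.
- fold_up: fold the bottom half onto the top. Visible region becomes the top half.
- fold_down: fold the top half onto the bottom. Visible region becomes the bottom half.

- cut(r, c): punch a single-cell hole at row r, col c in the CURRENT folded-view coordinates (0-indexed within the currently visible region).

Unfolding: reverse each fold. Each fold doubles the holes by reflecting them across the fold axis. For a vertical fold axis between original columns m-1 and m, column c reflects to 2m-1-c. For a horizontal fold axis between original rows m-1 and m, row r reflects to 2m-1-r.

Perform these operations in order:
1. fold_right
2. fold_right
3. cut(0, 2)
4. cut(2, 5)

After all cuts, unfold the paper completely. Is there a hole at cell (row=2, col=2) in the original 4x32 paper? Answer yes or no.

Op 1 fold_right: fold axis v@16; visible region now rows[0,4) x cols[16,32) = 4x16
Op 2 fold_right: fold axis v@24; visible region now rows[0,4) x cols[24,32) = 4x8
Op 3 cut(0, 2): punch at orig (0,26); cuts so far [(0, 26)]; region rows[0,4) x cols[24,32) = 4x8
Op 4 cut(2, 5): punch at orig (2,29); cuts so far [(0, 26), (2, 29)]; region rows[0,4) x cols[24,32) = 4x8
Unfold 1 (reflect across v@24): 4 holes -> [(0, 21), (0, 26), (2, 18), (2, 29)]
Unfold 2 (reflect across v@16): 8 holes -> [(0, 5), (0, 10), (0, 21), (0, 26), (2, 2), (2, 13), (2, 18), (2, 29)]
Holes: [(0, 5), (0, 10), (0, 21), (0, 26), (2, 2), (2, 13), (2, 18), (2, 29)]

Answer: yes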